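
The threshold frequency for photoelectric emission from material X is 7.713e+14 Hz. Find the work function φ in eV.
3.19 eV

At the threshold frequency, photon energy equals work function:
φ = hf₀

Calculating:
φ = (6.626×10⁻³⁴ J·s)(7.713e+14 Hz)
φ = 3.19 eV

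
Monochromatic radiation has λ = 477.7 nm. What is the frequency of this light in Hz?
6.2757e+14 Hz

Using the wave equation: c = fλ

Solving for frequency:
f = c/λ = (3×10⁸ m/s) / (477.7×10⁻⁹ m)
f = 6.2757e+14 Hz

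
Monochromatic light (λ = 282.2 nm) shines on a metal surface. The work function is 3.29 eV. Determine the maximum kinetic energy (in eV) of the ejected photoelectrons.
1.1035 eV

Using Einstein's photoelectric equation: KE_max = hf - φ = hc/λ - φ

First, calculate the photon energy:
E_photon = hc/λ = (6.626×10⁻³⁴ J·s)(3×10⁸ m/s) / (282.2×10⁻⁹ m)
E_photon = 4.3935 eV

Then, the maximum kinetic energy:
KE_max = E_photon - φ = 4.3935 eV - 3.29 eV = 1.1035 eV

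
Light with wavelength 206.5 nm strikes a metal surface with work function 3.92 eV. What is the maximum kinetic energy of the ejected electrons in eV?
2.0841 eV

Using Einstein's photoelectric equation: KE_max = hf - φ = hc/λ - φ

First, calculate the photon energy:
E_photon = hc/λ = (6.626×10⁻³⁴ J·s)(3×10⁸ m/s) / (206.5×10⁻⁹ m)
E_photon = 6.0041 eV

Then, the maximum kinetic energy:
KE_max = E_photon - φ = 6.0041 eV - 3.92 eV = 2.0841 eV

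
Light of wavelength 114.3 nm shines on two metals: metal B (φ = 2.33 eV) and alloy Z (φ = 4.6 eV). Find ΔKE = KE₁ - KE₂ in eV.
2.2700 eV

Using KE_max = hc/λ - φ for each metal:

Photon energy: E = hc/λ = 10.8473 eV

For metal B (φ₁ = 2.33 eV):
KE₁ = E - φ₁ = 10.8473 - 2.33 = 8.5173 eV

For alloy Z (φ₂ = 4.6 eV):
KE₂ = E - φ₂ = 10.8473 - 4.6 = 6.2473 eV

Difference:
ΔKE = KE₁ - KE₂ = 8.5173 - 6.2473 = 2.2700 eV

Note: The difference equals the difference in work functions: 4.6 - 2.33 = 2.27 eV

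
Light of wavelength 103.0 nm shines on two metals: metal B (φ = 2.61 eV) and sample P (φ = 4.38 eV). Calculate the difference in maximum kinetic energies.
1.7700 eV

Using KE_max = hc/λ - φ for each metal:

Photon energy: E = hc/λ = 12.0373 eV

For metal B (φ₁ = 2.61 eV):
KE₁ = E - φ₁ = 12.0373 - 2.61 = 9.4273 eV

For sample P (φ₂ = 4.38 eV):
KE₂ = E - φ₂ = 12.0373 - 4.38 = 7.6573 eV

Difference:
ΔKE = KE₁ - KE₂ = 9.4273 - 7.6573 = 1.7700 eV

Note: The difference equals the difference in work functions: 4.38 - 2.61 = 1.77 eV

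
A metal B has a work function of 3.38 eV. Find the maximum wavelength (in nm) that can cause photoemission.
366.82 nm

The threshold wavelength is when the photon energy equals the work function:
hc/λ₀ = φ

Solving for λ₀:
λ₀ = hc/φ = (6.626×10⁻³⁴ J·s)(3×10⁸ m/s) / (3.38 eV × 1.602×10⁻¹⁹ J/eV)
λ₀ = 366.82 nm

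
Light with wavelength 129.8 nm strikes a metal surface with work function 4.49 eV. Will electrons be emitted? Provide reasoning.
Yes

For photoemission, the photon energy must exceed the work function.

Photon energy: E = hc/λ = 9.5519 eV
Work function: φ = 4.49 eV

Since E_photon (9.5519 eV) > φ (4.49 eV), photoemission WILL occur.
The threshold wavelength is λ₀ = hc/φ = 276.1 nm.
Since 129.8 nm < 276.1 nm, the light has sufficient energy.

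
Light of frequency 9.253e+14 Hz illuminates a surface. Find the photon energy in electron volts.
3.8267 eV

Using E = hf:

E = hf = (6.626×10⁻³⁴ J·s)(9.253e+14 Hz)
E = 3.8267 eV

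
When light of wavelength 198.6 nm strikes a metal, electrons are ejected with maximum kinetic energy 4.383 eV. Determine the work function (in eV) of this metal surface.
1.86 eV

From Einstein's photoelectric equation: KE_max = hf - φ = hc/λ - φ

Rearranging for φ:
φ = hc/λ - KE_max

Calculate photon energy:
E_photon = hc/λ = 6.2429 eV

Therefore:
φ = 6.2429 - 4.383 = 1.86 eV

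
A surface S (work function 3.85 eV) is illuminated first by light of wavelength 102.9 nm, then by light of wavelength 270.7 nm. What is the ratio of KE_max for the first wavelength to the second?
11.2295

Using Einstein's equation: KE_max = hc/λ - φ

For λ₁ = 102.9 nm:
E₁ = hc/λ₁ = 12.0490 eV
KE₁ = E₁ - φ = 12.0490 - 3.85 = 8.1990 eV

For λ₂ = 270.7 nm:
E₂ = hc/λ₂ = 4.5801 eV
KE₂ = E₂ - φ = 4.5801 - 3.85 = 0.7301 eV

Ratio: KE₁/KE₂ = 8.1990/0.7301 = 11.2295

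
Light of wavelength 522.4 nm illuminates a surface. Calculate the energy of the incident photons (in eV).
2.3734 eV

Using E = hf = hc/λ:

E = hc/λ = (6.626×10⁻³⁴ J·s)(3×10⁸ m/s) / (522.4×10⁻⁹ m)
E = 2.3734 eV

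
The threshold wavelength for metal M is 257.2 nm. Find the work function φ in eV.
4.82 eV

At the threshold wavelength, photon energy equals work function:
φ = hc/λ₀

Calculating:
φ = (6.626×10⁻³⁴ J·s)(3×10⁸ m/s) / (257.2×10⁻⁹ m)
φ = 4.82 eV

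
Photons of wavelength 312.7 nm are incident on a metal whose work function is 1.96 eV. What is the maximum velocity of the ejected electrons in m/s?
8.3980e+05 m/s

First, find the maximum kinetic energy:
E_photon = hc/λ = 3.9650 eV
KE_max = E_photon - φ = 3.9650 - 1.96 = 2.0050 eV

Convert to Joules: KE_max = 2.0050 × 1.602×10⁻¹⁹ J = 3.2123e-19 J

Then use KE = ½mv² to find velocity:
v = √(2·KE/m) = √(2 × 3.2123e-19 J / 9.109e-31 kg)
v = 8.3980e+05 m/s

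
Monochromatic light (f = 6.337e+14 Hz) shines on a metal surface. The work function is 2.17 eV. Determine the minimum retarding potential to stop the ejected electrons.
0.4508 V

The stopping potential V_s satisfies: eV_s = KE_max

First, find KE_max using Einstein's equation:
E_photon = hf = (6.626×10⁻³⁴ J·s)(6.337e+14 Hz) = 2.6208 eV
KE_max = E_photon - φ = 2.6208 - 2.17 = 0.4508 eV

Since eV_s = KE_max:
V_s = KE_max/e = 0.4508 V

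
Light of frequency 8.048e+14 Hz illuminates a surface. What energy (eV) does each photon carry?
3.3284 eV

Using E = hf:

E = hf = (6.626×10⁻³⁴ J·s)(8.048e+14 Hz)
E = 3.3284 eV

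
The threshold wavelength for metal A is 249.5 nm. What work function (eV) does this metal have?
4.97 eV

At the threshold wavelength, photon energy equals work function:
φ = hc/λ₀

Calculating:
φ = (6.626×10⁻³⁴ J·s)(3×10⁸ m/s) / (249.5×10⁻⁹ m)
φ = 4.97 eV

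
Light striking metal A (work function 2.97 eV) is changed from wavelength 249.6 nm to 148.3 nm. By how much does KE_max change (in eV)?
3.3930 eV

Using Einstein's equation: KE_max = hc/λ - φ

For λ₁ = 249.6 nm:
KE₁ = hc/λ₁ - φ = 4.9673 - 2.97 = 1.9973 eV

For λ₂ = 148.3 nm:
KE₂ = hc/λ₂ - φ = 8.3604 - 2.97 = 5.3904 eV

Change in KE:
ΔKE = KE₂ - KE₁ = 5.3904 - 1.9973 = 3.3930 eV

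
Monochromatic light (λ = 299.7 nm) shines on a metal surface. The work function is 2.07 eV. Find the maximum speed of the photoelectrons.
8.5269e+05 m/s

First, find the maximum kinetic energy:
E_photon = hc/λ = 4.1369 eV
KE_max = E_photon - φ = 4.1369 - 2.07 = 2.0669 eV

Convert to Joules: KE_max = 2.0669 × 1.602×10⁻¹⁹ J = 3.3116e-19 J

Then use KE = ½mv² to find velocity:
v = √(2·KE/m) = √(2 × 3.3116e-19 J / 9.109e-31 kg)
v = 8.5269e+05 m/s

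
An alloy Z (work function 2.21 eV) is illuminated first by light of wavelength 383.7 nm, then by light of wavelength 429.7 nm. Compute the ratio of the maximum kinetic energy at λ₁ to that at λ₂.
1.5122

Using Einstein's equation: KE_max = hc/λ - φ

For λ₁ = 383.7 nm:
E₁ = hc/λ₁ = 3.2313 eV
KE₁ = E₁ - φ = 3.2313 - 2.21 = 1.0213 eV

For λ₂ = 429.7 nm:
E₂ = hc/λ₂ = 2.8854 eV
KE₂ = E₂ - φ = 2.8854 - 2.21 = 0.6754 eV

Ratio: KE₁/KE₂ = 1.0213/0.6754 = 1.5122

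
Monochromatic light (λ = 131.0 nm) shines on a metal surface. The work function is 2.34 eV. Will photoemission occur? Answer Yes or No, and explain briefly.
Yes

For photoemission, the photon energy must exceed the work function.

Photon energy: E = hc/λ = 9.4644 eV
Work function: φ = 2.34 eV

Since E_photon (9.4644 eV) > φ (2.34 eV), photoemission WILL occur.
The threshold wavelength is λ₀ = hc/φ = 529.8 nm.
Since 131.0 nm < 529.8 nm, the light has sufficient energy.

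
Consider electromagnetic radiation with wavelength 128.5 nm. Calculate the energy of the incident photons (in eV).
9.6486 eV

Using E = hf = hc/λ:

E = hc/λ = (6.626×10⁻³⁴ J·s)(3×10⁸ m/s) / (128.5×10⁻⁹ m)
E = 9.6486 eV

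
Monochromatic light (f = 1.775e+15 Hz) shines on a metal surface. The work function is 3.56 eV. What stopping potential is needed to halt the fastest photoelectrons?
3.7808 V

The stopping potential V_s satisfies: eV_s = KE_max

First, find KE_max using Einstein's equation:
E_photon = hf = (6.626×10⁻³⁴ J·s)(1.775e+15 Hz) = 7.3408 eV
KE_max = E_photon - φ = 7.3408 - 3.56 = 3.7808 eV

Since eV_s = KE_max:
V_s = KE_max/e = 3.7808 V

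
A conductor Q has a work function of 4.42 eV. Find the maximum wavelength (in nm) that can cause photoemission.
280.51 nm

The threshold wavelength is when the photon energy equals the work function:
hc/λ₀ = φ

Solving for λ₀:
λ₀ = hc/φ = (6.626×10⁻³⁴ J·s)(3×10⁸ m/s) / (4.42 eV × 1.602×10⁻¹⁹ J/eV)
λ₀ = 280.51 nm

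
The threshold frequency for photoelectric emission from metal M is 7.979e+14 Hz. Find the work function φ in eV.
3.30 eV

At the threshold frequency, photon energy equals work function:
φ = hf₀

Calculating:
φ = (6.626×10⁻³⁴ J·s)(7.979e+14 Hz)
φ = 3.30 eV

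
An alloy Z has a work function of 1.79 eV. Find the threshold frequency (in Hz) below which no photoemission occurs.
4.3282e+14 Hz

The threshold frequency is when the photon energy equals the work function:
hf₀ = φ

Solving for f₀:
f₀ = φ/h = (1.79 eV × 1.602×10⁻¹⁹ J/eV) / (6.626×10⁻³⁴ J·s)
f₀ = 4.3282e+14 Hz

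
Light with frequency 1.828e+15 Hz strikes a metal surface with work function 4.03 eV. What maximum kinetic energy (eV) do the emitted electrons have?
3.5300 eV

Using Einstein's photoelectric equation: KE_max = hf - φ

First, calculate the photon energy:
E_photon = hf = (6.626×10⁻³⁴ J·s)(1.828e+15 Hz)
E_photon = 7.5600 eV

Then, the maximum kinetic energy:
KE_max = E_photon - φ = 7.5600 eV - 4.03 eV = 3.5300 eV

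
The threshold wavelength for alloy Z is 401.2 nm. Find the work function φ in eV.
3.09 eV

At the threshold wavelength, photon energy equals work function:
φ = hc/λ₀

Calculating:
φ = (6.626×10⁻³⁴ J·s)(3×10⁸ m/s) / (401.2×10⁻⁹ m)
φ = 3.09 eV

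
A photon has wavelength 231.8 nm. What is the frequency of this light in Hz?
1.2933e+15 Hz

Using the wave equation: c = fλ

Solving for frequency:
f = c/λ = (3×10⁸ m/s) / (231.8×10⁻⁹ m)
f = 1.2933e+15 Hz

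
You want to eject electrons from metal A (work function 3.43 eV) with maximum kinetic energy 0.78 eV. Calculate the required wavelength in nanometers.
294.50 nm

From Einstein's equation: KE_max = hc/λ - φ

Rearranging for λ:
hc/λ = KE_max + φ
λ = hc/(KE_max + φ)

Required photon energy:
E_photon = KE_max + φ = 0.78 + 3.43 = 4.21 eV

Required wavelength:
λ = hc/E_photon = (6.626×10⁻³⁴)(3×10⁸) / (4.21 × 1.602×10⁻¹⁹)
λ = 294.50 nm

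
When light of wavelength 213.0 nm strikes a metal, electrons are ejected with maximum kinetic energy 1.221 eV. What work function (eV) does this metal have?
4.60 eV

From Einstein's photoelectric equation: KE_max = hf - φ = hc/λ - φ

Rearranging for φ:
φ = hc/λ - KE_max

Calculate photon energy:
E_photon = hc/λ = 5.8209 eV

Therefore:
φ = 5.8209 - 1.221 = 4.60 eV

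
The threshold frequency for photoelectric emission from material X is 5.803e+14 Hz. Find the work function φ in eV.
2.40 eV

At the threshold frequency, photon energy equals work function:
φ = hf₀

Calculating:
φ = (6.626×10⁻³⁴ J·s)(5.803e+14 Hz)
φ = 2.40 eV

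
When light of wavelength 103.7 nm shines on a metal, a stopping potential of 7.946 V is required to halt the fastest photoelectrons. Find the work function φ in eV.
4.01 eV

The stopping potential gives the maximum kinetic energy: KE_max = eV_s = 7.946 eV

From Einstein's photoelectric equation: KE_max = hc/λ - φ
Rearranging: φ = hc/λ - KE_max

Calculate photon energy:
E_photon = hc/λ = (6.626×10⁻³⁴ J·s)(3×10⁸ m/s) / (103.7×10⁻⁹ m) = 11.9560 eV

Therefore:
φ = 11.9560 - 7.946 = 4.01 eV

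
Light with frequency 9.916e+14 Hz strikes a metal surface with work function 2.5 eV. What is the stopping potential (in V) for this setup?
1.6009 V

The stopping potential V_s satisfies: eV_s = KE_max

First, find KE_max using Einstein's equation:
E_photon = hf = (6.626×10⁻³⁴ J·s)(9.916e+14 Hz) = 4.1009 eV
KE_max = E_photon - φ = 4.1009 - 2.5 = 1.6009 eV

Since eV_s = KE_max:
V_s = KE_max/e = 1.6009 V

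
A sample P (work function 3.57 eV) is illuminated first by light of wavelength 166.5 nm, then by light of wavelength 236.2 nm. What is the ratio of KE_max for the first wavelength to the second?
2.3086

Using Einstein's equation: KE_max = hc/λ - φ

For λ₁ = 166.5 nm:
E₁ = hc/λ₁ = 7.4465 eV
KE₁ = E₁ - φ = 7.4465 - 3.57 = 3.8765 eV

For λ₂ = 236.2 nm:
E₂ = hc/λ₂ = 5.2491 eV
KE₂ = E₂ - φ = 5.2491 - 3.57 = 1.6791 eV

Ratio: KE₁/KE₂ = 3.8765/1.6791 = 2.3086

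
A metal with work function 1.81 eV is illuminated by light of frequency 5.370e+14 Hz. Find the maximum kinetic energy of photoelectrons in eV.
0.4109 eV

Using Einstein's photoelectric equation: KE_max = hf - φ

First, calculate the photon energy:
E_photon = hf = (6.626×10⁻³⁴ J·s)(5.370e+14 Hz)
E_photon = 2.2209 eV

Then, the maximum kinetic energy:
KE_max = E_photon - φ = 2.2209 eV - 1.81 eV = 0.4109 eV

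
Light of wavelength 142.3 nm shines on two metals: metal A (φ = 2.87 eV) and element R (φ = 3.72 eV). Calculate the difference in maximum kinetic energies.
0.8500 eV

Using KE_max = hc/λ - φ for each metal:

Photon energy: E = hc/λ = 8.7129 eV

For metal A (φ₁ = 2.87 eV):
KE₁ = E - φ₁ = 8.7129 - 2.87 = 5.8429 eV

For element R (φ₂ = 3.72 eV):
KE₂ = E - φ₂ = 8.7129 - 3.72 = 4.9929 eV

Difference:
ΔKE = KE₁ - KE₂ = 5.8429 - 4.9929 = 0.8500 eV

Note: The difference equals the difference in work functions: 3.72 - 2.87 = 0.85 eV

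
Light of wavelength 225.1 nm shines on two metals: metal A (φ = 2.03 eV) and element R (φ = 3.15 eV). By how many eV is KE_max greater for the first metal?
1.1200 eV

Using KE_max = hc/λ - φ for each metal:

Photon energy: E = hc/λ = 5.5080 eV

For metal A (φ₁ = 2.03 eV):
KE₁ = E - φ₁ = 5.5080 - 2.03 = 3.4780 eV

For element R (φ₂ = 3.15 eV):
KE₂ = E - φ₂ = 5.5080 - 3.15 = 2.3580 eV

Difference:
ΔKE = KE₁ - KE₂ = 3.4780 - 2.3580 = 1.1200 eV

Note: The difference equals the difference in work functions: 3.15 - 2.03 = 1.12 eV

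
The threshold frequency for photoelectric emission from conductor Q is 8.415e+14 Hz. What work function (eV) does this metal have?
3.48 eV

At the threshold frequency, photon energy equals work function:
φ = hf₀

Calculating:
φ = (6.626×10⁻³⁴ J·s)(8.415e+14 Hz)
φ = 3.48 eV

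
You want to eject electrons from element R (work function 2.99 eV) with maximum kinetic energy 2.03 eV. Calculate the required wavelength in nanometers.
246.98 nm

From Einstein's equation: KE_max = hc/λ - φ

Rearranging for λ:
hc/λ = KE_max + φ
λ = hc/(KE_max + φ)

Required photon energy:
E_photon = KE_max + φ = 2.03 + 2.99 = 5.02 eV

Required wavelength:
λ = hc/E_photon = (6.626×10⁻³⁴)(3×10⁸) / (5.02 × 1.602×10⁻¹⁹)
λ = 246.98 nm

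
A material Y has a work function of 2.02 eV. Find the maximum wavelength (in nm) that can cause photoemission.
613.78 nm

The threshold wavelength is when the photon energy equals the work function:
hc/λ₀ = φ

Solving for λ₀:
λ₀ = hc/φ = (6.626×10⁻³⁴ J·s)(3×10⁸ m/s) / (2.02 eV × 1.602×10⁻¹⁹ J/eV)
λ₀ = 613.78 nm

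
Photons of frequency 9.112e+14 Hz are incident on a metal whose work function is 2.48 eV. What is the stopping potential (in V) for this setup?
1.2884 V

The stopping potential V_s satisfies: eV_s = KE_max

First, find KE_max using Einstein's equation:
E_photon = hf = (6.626×10⁻³⁴ J·s)(9.112e+14 Hz) = 3.7684 eV
KE_max = E_photon - φ = 3.7684 - 2.48 = 1.2884 eV

Since eV_s = KE_max:
V_s = KE_max/e = 1.2884 V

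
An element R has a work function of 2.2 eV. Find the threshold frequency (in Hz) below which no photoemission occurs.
5.3196e+14 Hz

The threshold frequency is when the photon energy equals the work function:
hf₀ = φ

Solving for f₀:
f₀ = φ/h = (2.2 eV × 1.602×10⁻¹⁹ J/eV) / (6.626×10⁻³⁴ J·s)
f₀ = 5.3196e+14 Hz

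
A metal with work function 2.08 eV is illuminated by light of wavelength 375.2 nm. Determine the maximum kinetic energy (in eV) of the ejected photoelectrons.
1.2245 eV

Using Einstein's photoelectric equation: KE_max = hf - φ = hc/λ - φ

First, calculate the photon energy:
E_photon = hc/λ = (6.626×10⁻³⁴ J·s)(3×10⁸ m/s) / (375.2×10⁻⁹ m)
E_photon = 3.3045 eV

Then, the maximum kinetic energy:
KE_max = E_photon - φ = 3.3045 eV - 2.08 eV = 1.2245 eV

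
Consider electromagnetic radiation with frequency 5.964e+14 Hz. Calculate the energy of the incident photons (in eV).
2.4665 eV

Using E = hf:

E = hf = (6.626×10⁻³⁴ J·s)(5.964e+14 Hz)
E = 2.4665 eV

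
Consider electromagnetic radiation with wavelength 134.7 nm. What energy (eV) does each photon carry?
9.2045 eV

Using E = hf = hc/λ:

E = hc/λ = (6.626×10⁻³⁴ J·s)(3×10⁸ m/s) / (134.7×10⁻⁹ m)
E = 9.2045 eV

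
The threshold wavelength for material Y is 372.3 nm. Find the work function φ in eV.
3.33 eV

At the threshold wavelength, photon energy equals work function:
φ = hc/λ₀

Calculating:
φ = (6.626×10⁻³⁴ J·s)(3×10⁸ m/s) / (372.3×10⁻⁹ m)
φ = 3.33 eV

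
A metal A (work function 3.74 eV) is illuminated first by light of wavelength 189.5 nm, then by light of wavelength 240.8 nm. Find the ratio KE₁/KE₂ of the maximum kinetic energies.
1.9894

Using Einstein's equation: KE_max = hc/λ - φ

For λ₁ = 189.5 nm:
E₁ = hc/λ₁ = 6.5427 eV
KE₁ = E₁ - φ = 6.5427 - 3.74 = 2.8027 eV

For λ₂ = 240.8 nm:
E₂ = hc/λ₂ = 5.1488 eV
KE₂ = E₂ - φ = 5.1488 - 3.74 = 1.4088 eV

Ratio: KE₁/KE₂ = 2.8027/1.4088 = 1.9894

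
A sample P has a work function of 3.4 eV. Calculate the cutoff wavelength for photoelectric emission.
364.66 nm

The threshold wavelength is when the photon energy equals the work function:
hc/λ₀ = φ

Solving for λ₀:
λ₀ = hc/φ = (6.626×10⁻³⁴ J·s)(3×10⁸ m/s) / (3.4 eV × 1.602×10⁻¹⁹ J/eV)
λ₀ = 364.66 nm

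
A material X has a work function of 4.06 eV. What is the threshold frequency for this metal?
9.8170e+14 Hz

The threshold frequency is when the photon energy equals the work function:
hf₀ = φ

Solving for f₀:
f₀ = φ/h = (4.06 eV × 1.602×10⁻¹⁹ J/eV) / (6.626×10⁻³⁴ J·s)
f₀ = 9.8170e+14 Hz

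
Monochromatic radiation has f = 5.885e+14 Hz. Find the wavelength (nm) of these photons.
509.42 nm

Using the wave equation: c = fλ

Solving for wavelength:
λ = c/f = (3×10⁸ m/s) / (5.885e+14 Hz)
λ = 509.42 nm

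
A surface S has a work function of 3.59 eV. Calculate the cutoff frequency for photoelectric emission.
8.6806e+14 Hz

The threshold frequency is when the photon energy equals the work function:
hf₀ = φ

Solving for f₀:
f₀ = φ/h = (3.59 eV × 1.602×10⁻¹⁹ J/eV) / (6.626×10⁻³⁴ J·s)
f₀ = 8.6806e+14 Hz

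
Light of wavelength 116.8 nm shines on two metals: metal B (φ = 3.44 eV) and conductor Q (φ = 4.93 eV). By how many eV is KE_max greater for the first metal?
1.4900 eV

Using KE_max = hc/λ - φ for each metal:

Photon energy: E = hc/λ = 10.6151 eV

For metal B (φ₁ = 3.44 eV):
KE₁ = E - φ₁ = 10.6151 - 3.44 = 7.1751 eV

For conductor Q (φ₂ = 4.93 eV):
KE₂ = E - φ₂ = 10.6151 - 4.93 = 5.6851 eV

Difference:
ΔKE = KE₁ - KE₂ = 7.1751 - 5.6851 = 1.4900 eV

Note: The difference equals the difference in work functions: 4.93 - 3.44 = 1.49 eV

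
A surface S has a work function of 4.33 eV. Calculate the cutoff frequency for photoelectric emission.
1.0470e+15 Hz

The threshold frequency is when the photon energy equals the work function:
hf₀ = φ

Solving for f₀:
f₀ = φ/h = (4.33 eV × 1.602×10⁻¹⁹ J/eV) / (6.626×10⁻³⁴ J·s)
f₀ = 1.0470e+15 Hz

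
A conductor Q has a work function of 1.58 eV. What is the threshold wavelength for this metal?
784.71 nm

The threshold wavelength is when the photon energy equals the work function:
hc/λ₀ = φ

Solving for λ₀:
λ₀ = hc/φ = (6.626×10⁻³⁴ J·s)(3×10⁸ m/s) / (1.58 eV × 1.602×10⁻¹⁹ J/eV)
λ₀ = 784.71 nm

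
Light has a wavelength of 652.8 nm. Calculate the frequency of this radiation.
4.5924e+14 Hz

Using the wave equation: c = fλ

Solving for frequency:
f = c/λ = (3×10⁸ m/s) / (652.8×10⁻⁹ m)
f = 4.5924e+14 Hz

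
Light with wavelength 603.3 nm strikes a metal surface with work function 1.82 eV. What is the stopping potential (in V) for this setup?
0.2351 V

The stopping potential V_s satisfies: eV_s = KE_max

First, find KE_max using Einstein's equation:
E_photon = hc/λ = 2.0551 eV
KE_max = E_photon - φ = 2.0551 - 1.82 = 0.2351 eV

Since eV_s = KE_max:
V_s = KE_max/e = 0.2351 V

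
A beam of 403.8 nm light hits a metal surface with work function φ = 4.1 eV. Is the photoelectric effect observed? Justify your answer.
No

For photoemission, the photon energy must exceed the work function.

Photon energy: E = hc/λ = 3.0704 eV
Work function: φ = 4.1 eV

Since E_photon (3.0704 eV) < φ (4.1 eV), photoemission will NOT occur.
The threshold wavelength is λ₀ = hc/φ = 302.4 nm.
Since 403.8 nm > 302.4 nm, the photons lack sufficient energy.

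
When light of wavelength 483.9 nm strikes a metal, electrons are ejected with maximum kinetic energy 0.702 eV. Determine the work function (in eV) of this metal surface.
1.86 eV

From Einstein's photoelectric equation: KE_max = hf - φ = hc/λ - φ

Rearranging for φ:
φ = hc/λ - KE_max

Calculate photon energy:
E_photon = hc/λ = 2.5622 eV

Therefore:
φ = 2.5622 - 0.702 = 1.86 eV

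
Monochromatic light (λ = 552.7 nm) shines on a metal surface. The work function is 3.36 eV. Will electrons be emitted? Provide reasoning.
No

For photoemission, the photon energy must exceed the work function.

Photon energy: E = hc/λ = 2.2432 eV
Work function: φ = 3.36 eV

Since E_photon (2.2432 eV) < φ (3.36 eV), photoemission will NOT occur.
The threshold wavelength is λ₀ = hc/φ = 369.0 nm.
Since 552.7 nm > 369.0 nm, the photons lack sufficient energy.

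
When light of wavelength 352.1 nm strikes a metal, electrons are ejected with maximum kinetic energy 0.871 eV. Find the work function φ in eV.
2.65 eV

From Einstein's photoelectric equation: KE_max = hf - φ = hc/λ - φ

Rearranging for φ:
φ = hc/λ - KE_max

Calculate photon energy:
E_photon = hc/λ = 3.5213 eV

Therefore:
φ = 3.5213 - 0.871 = 2.65 eV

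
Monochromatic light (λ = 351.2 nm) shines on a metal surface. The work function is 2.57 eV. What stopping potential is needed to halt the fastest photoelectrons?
0.9603 V

The stopping potential V_s satisfies: eV_s = KE_max

First, find KE_max using Einstein's equation:
E_photon = hc/λ = 3.5303 eV
KE_max = E_photon - φ = 3.5303 - 2.57 = 0.9603 eV

Since eV_s = KE_max:
V_s = KE_max/e = 0.9603 V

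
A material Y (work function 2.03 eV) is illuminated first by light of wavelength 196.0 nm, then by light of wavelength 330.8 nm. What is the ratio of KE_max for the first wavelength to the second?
2.5004

Using Einstein's equation: KE_max = hc/λ - φ

For λ₁ = 196.0 nm:
E₁ = hc/λ₁ = 6.3257 eV
KE₁ = E₁ - φ = 6.3257 - 2.03 = 4.2957 eV

For λ₂ = 330.8 nm:
E₂ = hc/λ₂ = 3.7480 eV
KE₂ = E₂ - φ = 3.7480 - 2.03 = 1.7180 eV

Ratio: KE₁/KE₂ = 4.2957/1.7180 = 2.5004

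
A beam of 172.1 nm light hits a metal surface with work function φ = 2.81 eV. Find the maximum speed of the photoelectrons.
1.2433e+06 m/s

First, find the maximum kinetic energy:
E_photon = hc/λ = 7.2042 eV
KE_max = E_photon - φ = 7.2042 - 2.81 = 4.3942 eV

Convert to Joules: KE_max = 4.3942 × 1.602×10⁻¹⁹ J = 7.0403e-19 J

Then use KE = ½mv² to find velocity:
v = √(2·KE/m) = √(2 × 7.0403e-19 J / 9.109e-31 kg)
v = 1.2433e+06 m/s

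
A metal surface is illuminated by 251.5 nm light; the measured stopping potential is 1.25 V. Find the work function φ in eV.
3.68 eV

The stopping potential gives the maximum kinetic energy: KE_max = eV_s = 1.25 eV

From Einstein's photoelectric equation: KE_max = hc/λ - φ
Rearranging: φ = hc/λ - KE_max

Calculate photon energy:
E_photon = hc/λ = (6.626×10⁻³⁴ J·s)(3×10⁸ m/s) / (251.5×10⁻⁹ m) = 4.9298 eV

Therefore:
φ = 4.9298 - 1.25 = 3.68 eV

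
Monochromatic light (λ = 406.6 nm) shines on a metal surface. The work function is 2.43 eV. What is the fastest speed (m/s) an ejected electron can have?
4.6674e+05 m/s

First, find the maximum kinetic energy:
E_photon = hc/λ = 3.0493 eV
KE_max = E_photon - φ = 3.0493 - 2.43 = 0.6193 eV

Convert to Joules: KE_max = 0.6193 × 1.602×10⁻¹⁹ J = 9.9221e-20 J

Then use KE = ½mv² to find velocity:
v = √(2·KE/m) = √(2 × 9.9221e-20 J / 9.109e-31 kg)
v = 4.6674e+05 m/s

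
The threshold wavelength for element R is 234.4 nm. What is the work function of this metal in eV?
5.29 eV

At the threshold wavelength, photon energy equals work function:
φ = hc/λ₀

Calculating:
φ = (6.626×10⁻³⁴ J·s)(3×10⁸ m/s) / (234.4×10⁻⁹ m)
φ = 5.29 eV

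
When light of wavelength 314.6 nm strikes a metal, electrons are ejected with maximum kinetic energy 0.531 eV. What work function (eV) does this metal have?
3.41 eV

From Einstein's photoelectric equation: KE_max = hf - φ = hc/λ - φ

Rearranging for φ:
φ = hc/λ - KE_max

Calculate photon energy:
E_photon = hc/λ = 3.9410 eV

Therefore:
φ = 3.9410 - 0.531 = 3.41 eV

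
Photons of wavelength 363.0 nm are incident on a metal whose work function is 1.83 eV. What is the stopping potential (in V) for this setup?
1.5855 V

The stopping potential V_s satisfies: eV_s = KE_max

First, find KE_max using Einstein's equation:
E_photon = hc/λ = 3.4155 eV
KE_max = E_photon - φ = 3.4155 - 1.83 = 1.5855 eV

Since eV_s = KE_max:
V_s = KE_max/e = 1.5855 V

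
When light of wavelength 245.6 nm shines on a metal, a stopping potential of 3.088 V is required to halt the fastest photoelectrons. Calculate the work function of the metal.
1.96 eV

The stopping potential gives the maximum kinetic energy: KE_max = eV_s = 3.088 eV

From Einstein's photoelectric equation: KE_max = hc/λ - φ
Rearranging: φ = hc/λ - KE_max

Calculate photon energy:
E_photon = hc/λ = (6.626×10⁻³⁴ J·s)(3×10⁸ m/s) / (245.6×10⁻⁹ m) = 5.0482 eV

Therefore:
φ = 5.0482 - 3.088 = 1.96 eV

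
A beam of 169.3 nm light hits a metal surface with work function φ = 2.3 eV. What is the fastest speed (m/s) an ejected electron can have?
1.3293e+06 m/s

First, find the maximum kinetic energy:
E_photon = hc/λ = 7.3233 eV
KE_max = E_photon - φ = 7.3233 - 2.3 = 5.0233 eV

Convert to Joules: KE_max = 5.0233 × 1.602×10⁻¹⁹ J = 8.0483e-19 J

Then use KE = ½mv² to find velocity:
v = √(2·KE/m) = √(2 × 8.0483e-19 J / 9.109e-31 kg)
v = 1.3293e+06 m/s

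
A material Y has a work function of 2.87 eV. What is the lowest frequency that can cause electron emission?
6.9396e+14 Hz

The threshold frequency is when the photon energy equals the work function:
hf₀ = φ

Solving for f₀:
f₀ = φ/h = (2.87 eV × 1.602×10⁻¹⁹ J/eV) / (6.626×10⁻³⁴ J·s)
f₀ = 6.9396e+14 Hz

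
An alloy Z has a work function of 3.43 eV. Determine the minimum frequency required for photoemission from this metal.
8.2937e+14 Hz

The threshold frequency is when the photon energy equals the work function:
hf₀ = φ

Solving for f₀:
f₀ = φ/h = (3.43 eV × 1.602×10⁻¹⁹ J/eV) / (6.626×10⁻³⁴ J·s)
f₀ = 8.2937e+14 Hz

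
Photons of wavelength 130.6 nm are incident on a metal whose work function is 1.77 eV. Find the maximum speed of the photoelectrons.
1.6483e+06 m/s

First, find the maximum kinetic energy:
E_photon = hc/λ = 9.4934 eV
KE_max = E_photon - φ = 9.4934 - 1.77 = 7.7234 eV

Convert to Joules: KE_max = 7.7234 × 1.602×10⁻¹⁹ J = 1.2374e-18 J

Then use KE = ½mv² to find velocity:
v = √(2·KE/m) = √(2 × 1.2374e-18 J / 9.109e-31 kg)
v = 1.6483e+06 m/s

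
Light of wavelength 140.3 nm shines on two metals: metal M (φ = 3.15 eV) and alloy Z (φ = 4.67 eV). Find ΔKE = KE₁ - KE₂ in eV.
1.5200 eV

Using KE_max = hc/λ - φ for each metal:

Photon energy: E = hc/λ = 8.8371 eV

For metal M (φ₁ = 3.15 eV):
KE₁ = E - φ₁ = 8.8371 - 3.15 = 5.6871 eV

For alloy Z (φ₂ = 4.67 eV):
KE₂ = E - φ₂ = 8.8371 - 4.67 = 4.1671 eV

Difference:
ΔKE = KE₁ - KE₂ = 5.6871 - 4.1671 = 1.5200 eV

Note: The difference equals the difference in work functions: 4.67 - 3.15 = 1.52 eV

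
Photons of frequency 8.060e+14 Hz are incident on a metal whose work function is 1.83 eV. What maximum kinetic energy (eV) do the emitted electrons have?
1.5033 eV

Using Einstein's photoelectric equation: KE_max = hf - φ

First, calculate the photon energy:
E_photon = hf = (6.626×10⁻³⁴ J·s)(8.060e+14 Hz)
E_photon = 3.3333 eV

Then, the maximum kinetic energy:
KE_max = E_photon - φ = 3.3333 eV - 1.83 eV = 1.5033 eV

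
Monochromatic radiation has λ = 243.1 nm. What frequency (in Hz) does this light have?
1.2332e+15 Hz

Using the wave equation: c = fλ

Solving for frequency:
f = c/λ = (3×10⁸ m/s) / (243.1×10⁻⁹ m)
f = 1.2332e+15 Hz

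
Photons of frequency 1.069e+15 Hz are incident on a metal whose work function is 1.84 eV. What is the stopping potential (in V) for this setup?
2.5810 V

The stopping potential V_s satisfies: eV_s = KE_max

First, find KE_max using Einstein's equation:
E_photon = hf = (6.626×10⁻³⁴ J·s)(1.069e+15 Hz) = 4.4210 eV
KE_max = E_photon - φ = 4.4210 - 1.84 = 2.5810 eV

Since eV_s = KE_max:
V_s = KE_max/e = 2.5810 V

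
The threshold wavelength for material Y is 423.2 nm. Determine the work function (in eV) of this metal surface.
2.93 eV

At the threshold wavelength, photon energy equals work function:
φ = hc/λ₀

Calculating:
φ = (6.626×10⁻³⁴ J·s)(3×10⁸ m/s) / (423.2×10⁻⁹ m)
φ = 2.93 eV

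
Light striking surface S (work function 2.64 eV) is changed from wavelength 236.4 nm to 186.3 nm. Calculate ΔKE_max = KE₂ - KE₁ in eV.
1.4104 eV

Using Einstein's equation: KE_max = hc/λ - φ

For λ₁ = 236.4 nm:
KE₁ = hc/λ₁ - φ = 5.2447 - 2.64 = 2.6047 eV

For λ₂ = 186.3 nm:
KE₂ = hc/λ₂ - φ = 6.6551 - 2.64 = 4.0151 eV

Change in KE:
ΔKE = KE₂ - KE₁ = 4.0151 - 2.6047 = 1.4104 eV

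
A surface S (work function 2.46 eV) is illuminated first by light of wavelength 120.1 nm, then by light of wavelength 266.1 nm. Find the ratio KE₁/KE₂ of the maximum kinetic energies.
3.5754

Using Einstein's equation: KE_max = hc/λ - φ

For λ₁ = 120.1 nm:
E₁ = hc/λ₁ = 10.3234 eV
KE₁ = E₁ - φ = 10.3234 - 2.46 = 7.8634 eV

For λ₂ = 266.1 nm:
E₂ = hc/λ₂ = 4.6593 eV
KE₂ = E₂ - φ = 4.6593 - 2.46 = 2.1993 eV

Ratio: KE₁/KE₂ = 7.8634/2.1993 = 3.5754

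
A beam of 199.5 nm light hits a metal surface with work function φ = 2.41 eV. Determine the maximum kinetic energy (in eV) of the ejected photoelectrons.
3.8047 eV

Using Einstein's photoelectric equation: KE_max = hf - φ = hc/λ - φ

First, calculate the photon energy:
E_photon = hc/λ = (6.626×10⁻³⁴ J·s)(3×10⁸ m/s) / (199.5×10⁻⁹ m)
E_photon = 6.2147 eV

Then, the maximum kinetic energy:
KE_max = E_photon - φ = 6.2147 eV - 2.41 eV = 3.8047 eV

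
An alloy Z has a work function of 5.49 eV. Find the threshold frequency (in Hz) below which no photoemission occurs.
1.3275e+15 Hz

The threshold frequency is when the photon energy equals the work function:
hf₀ = φ

Solving for f₀:
f₀ = φ/h = (5.49 eV × 1.602×10⁻¹⁹ J/eV) / (6.626×10⁻³⁴ J·s)
f₀ = 1.3275e+15 Hz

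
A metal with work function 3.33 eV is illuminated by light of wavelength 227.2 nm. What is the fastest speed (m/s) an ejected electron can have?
8.6500e+05 m/s

First, find the maximum kinetic energy:
E_photon = hc/λ = 5.4571 eV
KE_max = E_photon - φ = 5.4571 - 3.33 = 2.1271 eV

Convert to Joules: KE_max = 2.1271 × 1.602×10⁻¹⁹ J = 3.4079e-19 J

Then use KE = ½mv² to find velocity:
v = √(2·KE/m) = √(2 × 3.4079e-19 J / 9.109e-31 kg)
v = 8.6500e+05 m/s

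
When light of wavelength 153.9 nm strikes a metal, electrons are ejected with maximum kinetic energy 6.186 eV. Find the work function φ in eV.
1.87 eV

From Einstein's photoelectric equation: KE_max = hf - φ = hc/λ - φ

Rearranging for φ:
φ = hc/λ - KE_max

Calculate photon energy:
E_photon = hc/λ = 8.0562 eV

Therefore:
φ = 8.0562 - 6.186 = 1.87 eV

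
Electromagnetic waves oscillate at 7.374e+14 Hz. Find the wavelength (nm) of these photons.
406.55 nm

Using the wave equation: c = fλ

Solving for wavelength:
λ = c/f = (3×10⁸ m/s) / (7.374e+14 Hz)
λ = 406.55 nm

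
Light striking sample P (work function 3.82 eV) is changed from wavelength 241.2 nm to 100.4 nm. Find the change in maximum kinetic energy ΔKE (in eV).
7.2087 eV

Using Einstein's equation: KE_max = hc/λ - φ

For λ₁ = 241.2 nm:
KE₁ = hc/λ₁ - φ = 5.1403 - 3.82 = 1.3203 eV

For λ₂ = 100.4 nm:
KE₂ = hc/λ₂ - φ = 12.3490 - 3.82 = 8.5290 eV

Change in KE:
ΔKE = KE₂ - KE₁ = 8.5290 - 1.3203 = 7.2087 eV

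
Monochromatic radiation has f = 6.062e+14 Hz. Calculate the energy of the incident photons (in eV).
2.5070 eV

Using E = hf:

E = hf = (6.626×10⁻³⁴ J·s)(6.062e+14 Hz)
E = 2.5070 eV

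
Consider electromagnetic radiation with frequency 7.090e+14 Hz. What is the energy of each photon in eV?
2.9322 eV

Using E = hf:

E = hf = (6.626×10⁻³⁴ J·s)(7.090e+14 Hz)
E = 2.9322 eV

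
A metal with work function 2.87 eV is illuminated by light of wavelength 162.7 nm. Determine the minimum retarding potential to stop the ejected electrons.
4.7504 V

The stopping potential V_s satisfies: eV_s = KE_max

First, find KE_max using Einstein's equation:
E_photon = hc/λ = 7.6204 eV
KE_max = E_photon - φ = 7.6204 - 2.87 = 4.7504 eV

Since eV_s = KE_max:
V_s = KE_max/e = 4.7504 V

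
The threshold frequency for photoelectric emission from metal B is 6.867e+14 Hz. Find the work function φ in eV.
2.84 eV

At the threshold frequency, photon energy equals work function:
φ = hf₀

Calculating:
φ = (6.626×10⁻³⁴ J·s)(6.867e+14 Hz)
φ = 2.84 eV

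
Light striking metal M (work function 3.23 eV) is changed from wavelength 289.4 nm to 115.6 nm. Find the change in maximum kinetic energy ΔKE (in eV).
6.4411 eV

Using Einstein's equation: KE_max = hc/λ - φ

For λ₁ = 289.4 nm:
KE₁ = hc/λ₁ - φ = 4.2842 - 3.23 = 1.0542 eV

For λ₂ = 115.6 nm:
KE₂ = hc/λ₂ - φ = 10.7253 - 3.23 = 7.4953 eV

Change in KE:
ΔKE = KE₂ - KE₁ = 7.4953 - 1.0542 = 6.4411 eV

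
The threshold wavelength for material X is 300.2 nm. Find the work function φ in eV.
4.13 eV

At the threshold wavelength, photon energy equals work function:
φ = hc/λ₀

Calculating:
φ = (6.626×10⁻³⁴ J·s)(3×10⁸ m/s) / (300.2×10⁻⁹ m)
φ = 4.13 eV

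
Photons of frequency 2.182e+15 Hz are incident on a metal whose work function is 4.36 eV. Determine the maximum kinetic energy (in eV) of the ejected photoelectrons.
4.6640 eV

Using Einstein's photoelectric equation: KE_max = hf - φ

First, calculate the photon energy:
E_photon = hf = (6.626×10⁻³⁴ J·s)(2.182e+15 Hz)
E_photon = 9.0240 eV

Then, the maximum kinetic energy:
KE_max = E_photon - φ = 9.0240 eV - 4.36 eV = 4.6640 eV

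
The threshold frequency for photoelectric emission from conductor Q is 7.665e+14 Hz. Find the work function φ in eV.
3.17 eV

At the threshold frequency, photon energy equals work function:
φ = hf₀

Calculating:
φ = (6.626×10⁻³⁴ J·s)(7.665e+14 Hz)
φ = 3.17 eV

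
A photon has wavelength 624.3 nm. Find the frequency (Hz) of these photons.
4.8021e+14 Hz

Using the wave equation: c = fλ

Solving for frequency:
f = c/λ = (3×10⁸ m/s) / (624.3×10⁻⁹ m)
f = 4.8021e+14 Hz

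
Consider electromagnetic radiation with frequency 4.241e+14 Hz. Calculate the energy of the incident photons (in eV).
1.7539 eV

Using E = hf:

E = hf = (6.626×10⁻³⁴ J·s)(4.241e+14 Hz)
E = 1.7539 eV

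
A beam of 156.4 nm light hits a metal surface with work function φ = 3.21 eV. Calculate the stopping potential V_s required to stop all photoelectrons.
4.7174 V

The stopping potential V_s satisfies: eV_s = KE_max

First, find KE_max using Einstein's equation:
E_photon = hc/λ = 7.9274 eV
KE_max = E_photon - φ = 7.9274 - 3.21 = 4.7174 eV

Since eV_s = KE_max:
V_s = KE_max/e = 4.7174 V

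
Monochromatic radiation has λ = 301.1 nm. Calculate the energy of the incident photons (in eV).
4.1177 eV

Using E = hf = hc/λ:

E = hc/λ = (6.626×10⁻³⁴ J·s)(3×10⁸ m/s) / (301.1×10⁻⁹ m)
E = 4.1177 eV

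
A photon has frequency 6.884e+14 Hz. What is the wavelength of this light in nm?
435.49 nm

Using the wave equation: c = fλ

Solving for wavelength:
λ = c/f = (3×10⁸ m/s) / (6.884e+14 Hz)
λ = 435.49 nm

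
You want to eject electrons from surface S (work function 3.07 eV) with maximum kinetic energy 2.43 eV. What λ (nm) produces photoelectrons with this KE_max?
225.43 nm

From Einstein's equation: KE_max = hc/λ - φ

Rearranging for λ:
hc/λ = KE_max + φ
λ = hc/(KE_max + φ)

Required photon energy:
E_photon = KE_max + φ = 2.43 + 3.07 = 5.50 eV

Required wavelength:
λ = hc/E_photon = (6.626×10⁻³⁴)(3×10⁸) / (5.50 × 1.602×10⁻¹⁹)
λ = 225.43 nm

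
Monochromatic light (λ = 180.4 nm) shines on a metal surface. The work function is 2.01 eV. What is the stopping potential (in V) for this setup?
4.8627 V

The stopping potential V_s satisfies: eV_s = KE_max

First, find KE_max using Einstein's equation:
E_photon = hc/λ = 6.8727 eV
KE_max = E_photon - φ = 6.8727 - 2.01 = 4.8627 eV

Since eV_s = KE_max:
V_s = KE_max/e = 4.8627 V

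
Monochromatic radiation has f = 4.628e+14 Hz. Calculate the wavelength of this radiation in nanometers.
647.78 nm

Using the wave equation: c = fλ

Solving for wavelength:
λ = c/f = (3×10⁸ m/s) / (4.628e+14 Hz)
λ = 647.78 nm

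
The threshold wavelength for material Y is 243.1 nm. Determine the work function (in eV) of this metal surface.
5.10 eV

At the threshold wavelength, photon energy equals work function:
φ = hc/λ₀

Calculating:
φ = (6.626×10⁻³⁴ J·s)(3×10⁸ m/s) / (243.1×10⁻⁹ m)
φ = 5.10 eV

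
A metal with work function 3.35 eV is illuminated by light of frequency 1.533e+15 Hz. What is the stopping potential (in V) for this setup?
2.9900 V

The stopping potential V_s satisfies: eV_s = KE_max

First, find KE_max using Einstein's equation:
E_photon = hf = (6.626×10⁻³⁴ J·s)(1.533e+15 Hz) = 6.3400 eV
KE_max = E_photon - φ = 6.3400 - 3.35 = 2.9900 eV

Since eV_s = KE_max:
V_s = KE_max/e = 2.9900 V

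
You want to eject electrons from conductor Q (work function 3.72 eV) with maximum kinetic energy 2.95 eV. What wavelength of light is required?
185.88 nm

From Einstein's equation: KE_max = hc/λ - φ

Rearranging for λ:
hc/λ = KE_max + φ
λ = hc/(KE_max + φ)

Required photon energy:
E_photon = KE_max + φ = 2.95 + 3.72 = 6.67 eV

Required wavelength:
λ = hc/E_photon = (6.626×10⁻³⁴)(3×10⁸) / (6.67 × 1.602×10⁻¹⁹)
λ = 185.88 nm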